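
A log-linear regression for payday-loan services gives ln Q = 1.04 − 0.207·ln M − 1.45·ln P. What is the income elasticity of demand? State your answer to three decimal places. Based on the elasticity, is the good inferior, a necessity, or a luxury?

-0.207 (inferior good)

In a log-linear demand, the coefficient on ln M is the income elasticity.
So η = -0.207.
η < 0 ⇒ inferior good.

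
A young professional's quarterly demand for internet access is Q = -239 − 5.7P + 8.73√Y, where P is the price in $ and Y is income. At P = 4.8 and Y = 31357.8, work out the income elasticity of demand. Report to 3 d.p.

At P = 4.8, Y = 31357.8: Q = 1279.560.
Holding P constant, ∂Q/∂Y = 8.73/(2√Y) = 0.0246497.
η_Y = (∂Q/∂Y)·(Y/Q) = 0.0246497 × (31357.8/1279.560) = 0.604.

0.604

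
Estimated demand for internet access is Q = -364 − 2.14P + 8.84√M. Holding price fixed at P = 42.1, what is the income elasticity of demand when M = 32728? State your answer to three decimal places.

0.698

At P = 42.1, M = 32728: Q = 1145.140.
Holding P constant, ∂Q/∂M = 8.84/(2√M) = 0.0244322.
η_M = (∂Q/∂M)·(M/Q) = 0.0244322 × (32728/1145.140) = 0.698.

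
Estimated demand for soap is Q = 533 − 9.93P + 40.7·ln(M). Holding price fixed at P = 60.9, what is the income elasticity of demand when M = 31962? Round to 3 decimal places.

At P = 60.9, M = 31962: Q = 350.416.
Holding P constant, ∂Q/∂M = 40.7/M = 0.00127339.
η_M = (∂Q/∂M)·(M/Q) = 0.00127339 × (31962/350.416) = 0.116.

0.116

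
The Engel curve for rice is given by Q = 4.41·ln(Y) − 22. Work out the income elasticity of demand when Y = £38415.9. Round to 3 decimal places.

0.180

At Y = 38415.9: Q = 24.553.
dQ/dY = 4.41/Y = 0.000114796 at this income.
η = (dQ/dY)·(Y/Q) = 0.000114796 × (38415.9/24.553) = 0.180.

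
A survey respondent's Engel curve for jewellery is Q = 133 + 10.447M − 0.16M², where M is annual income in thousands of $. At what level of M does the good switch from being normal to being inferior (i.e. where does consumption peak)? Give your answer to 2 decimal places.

dQ/dM = 10.447 − 0.32M.
The good is inferior where dQ/dM < 0. Setting dQ/dM = 0 gives M = 10.447 / 0.32 = 32.65.

32.65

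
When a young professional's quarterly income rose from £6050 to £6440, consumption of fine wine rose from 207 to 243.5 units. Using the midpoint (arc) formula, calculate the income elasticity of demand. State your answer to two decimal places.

ΔQ = 243.5 − 207 = 36.5; midpoint Q̄ = (207 + 243.5)/2 = 225.25.
ΔI = 6440 − 6050 = 390; midpoint Ī = (6050 + 6440)/2 = 6245.
η = (ΔQ/Q̄) ÷ (ΔI/Ī) = (36.5/225.25) ÷ (390/6245) = 2.59.

2.59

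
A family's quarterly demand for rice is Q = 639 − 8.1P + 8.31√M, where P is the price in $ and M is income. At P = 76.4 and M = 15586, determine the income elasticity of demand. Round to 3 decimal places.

0.490

At P = 76.4, M = 15586: Q = 1057.613.
Holding P constant, ∂Q/∂M = 8.31/(2√M) = 0.0332816.
η_M = (∂Q/∂M)·(M/Q) = 0.0332816 × (15586/1057.613) = 0.490.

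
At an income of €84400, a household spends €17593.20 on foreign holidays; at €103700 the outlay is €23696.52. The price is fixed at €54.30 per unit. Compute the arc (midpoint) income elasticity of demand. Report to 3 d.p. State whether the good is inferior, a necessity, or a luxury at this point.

With a constant price, Q₁ = 17593.20/54.30 = 324.000 and Q₂ = 23696.52/54.30 = 436.400 (equivalently, work directly with expenditure since P cancels).
Midpoint %ΔQ = (23696.52 − 17593.20)/20644.86 = 0.29563; midpoint %ΔI = (103700 − 84400)/94050 = 0.20521.
η = 0.29563 / 0.20521 = 1.441.
η > 1 ⇒ luxury.

1.441 (luxury)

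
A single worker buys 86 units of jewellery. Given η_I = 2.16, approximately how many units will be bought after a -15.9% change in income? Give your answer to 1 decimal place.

56.5

%ΔQ ≈ η × %ΔI = 2.16 × (-15.9%) = -34.344%.
New Q ≈ 86 × (1 − 0.34344) = 56.5.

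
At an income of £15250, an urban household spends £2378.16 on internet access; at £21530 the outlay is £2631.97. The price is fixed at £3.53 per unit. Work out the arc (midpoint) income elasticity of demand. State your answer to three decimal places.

With a constant price, Q₁ = 2378.16/3.53 = 673.700 and Q₂ = 2631.97/3.53 = 745.601 (equivalently, work directly with expenditure since P cancels).
Midpoint %ΔQ = (2631.97 − 2378.16)/2505.06 = 0.10132; midpoint %ΔI = (21530 − 15250)/18390 = 0.34149.
η = 0.10132 / 0.34149 = 0.297.

0.297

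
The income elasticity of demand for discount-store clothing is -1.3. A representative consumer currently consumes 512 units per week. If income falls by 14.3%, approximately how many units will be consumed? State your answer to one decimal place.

607.2

%ΔQ ≈ η × %ΔI = -1.3 × (-14.3%) = 18.59%.
New Q ≈ 512 × (1 + 0.1859) = 607.2.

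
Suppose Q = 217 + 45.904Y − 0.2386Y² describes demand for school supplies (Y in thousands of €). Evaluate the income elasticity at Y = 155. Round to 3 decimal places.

At Y = 155: Q = 1599.7550.
dQ/dY = 45.904 − 0.4772Y = -28.06200.
η = (dQ/dY)·(Y/Q) = -28.06200 × (155/1599.7550) = -2.719.

-2.719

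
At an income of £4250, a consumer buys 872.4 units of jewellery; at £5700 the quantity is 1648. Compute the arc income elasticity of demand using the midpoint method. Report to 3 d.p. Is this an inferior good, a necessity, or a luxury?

2.112 (luxury)

ΔQ = 1648 − 872.4 = 775.6; midpoint Q̄ = (872.4 + 1648)/2 = 1260.2.
ΔI = 5700 − 4250 = 1450; midpoint Ī = (4250 + 5700)/2 = 4975.
η = (ΔQ/Q̄) ÷ (ΔI/Ī) = (775.6/1260.2) ÷ (1450/4975) = 2.112.
η > 1 ⇒ luxury.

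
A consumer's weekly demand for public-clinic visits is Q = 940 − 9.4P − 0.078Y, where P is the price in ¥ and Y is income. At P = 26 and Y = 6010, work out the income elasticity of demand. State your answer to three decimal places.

-2.067

At P = 26, Y = 6010: Q = 226.820.
Holding P constant, ∂Q/∂Y = −0.078.
η_Y = (∂Q/∂Y)·(Y/Q) = -0.078 × (6010/226.820) = -2.067.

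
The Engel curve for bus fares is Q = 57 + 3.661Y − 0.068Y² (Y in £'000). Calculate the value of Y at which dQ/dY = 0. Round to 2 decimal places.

dQ/dY = 3.661 − 0.136Y.
The good is inferior where dQ/dY < 0. Setting dQ/dY = 0 gives Y = 3.661 / 0.136 = 26.92.

26.92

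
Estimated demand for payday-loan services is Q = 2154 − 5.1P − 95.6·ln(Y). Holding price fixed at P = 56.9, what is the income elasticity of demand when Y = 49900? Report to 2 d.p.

At P = 56.9, Y = 49900: Q = 829.631.
Holding P constant, ∂Q/∂Y = -95.6/Y = -0.00191583.
η_Y = (∂Q/∂Y)·(Y/Q) = -0.00191583 × (49900/829.631) = -0.12.

-0.12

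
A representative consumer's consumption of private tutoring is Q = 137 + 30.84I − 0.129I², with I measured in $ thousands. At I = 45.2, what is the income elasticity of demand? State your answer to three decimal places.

At I = 45.2: Q = 1267.4158.
dQ/dI = 30.84 − 0.258I = 19.17840.
η = (dQ/dI)·(I/Q) = 19.17840 × (45.2/1267.4158) = 0.684.

0.684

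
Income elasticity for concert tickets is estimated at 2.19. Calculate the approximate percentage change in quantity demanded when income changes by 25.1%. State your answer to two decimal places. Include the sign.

54.97%

%ΔQ ≈ η × %ΔI = 2.19 × 25.1% = 54.97%.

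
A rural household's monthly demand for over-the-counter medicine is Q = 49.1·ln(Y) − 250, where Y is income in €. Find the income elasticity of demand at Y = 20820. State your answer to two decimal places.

At Y = 20820: Q = 238.234.
dQ/dY = 49.1/Y = 0.00235831 at this income.
η = (dQ/dY)·(Y/Q) = 0.00235831 × (20820/238.234) = 0.21.

0.21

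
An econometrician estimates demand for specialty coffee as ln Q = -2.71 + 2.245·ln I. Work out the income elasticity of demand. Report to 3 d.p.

2.245

In a log-linear demand, the coefficient on ln I is the income elasticity.
So η = 2.245.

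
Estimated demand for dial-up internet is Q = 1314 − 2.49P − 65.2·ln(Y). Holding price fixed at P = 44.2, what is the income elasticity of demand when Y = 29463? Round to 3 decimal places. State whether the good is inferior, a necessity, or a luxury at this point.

At P = 44.2, Y = 29463: Q = 532.976.
Holding P constant, ∂Q/∂Y = -65.2/Y = -0.00221295.
η_Y = (∂Q/∂Y)·(Y/Q) = -0.00221295 × (29463/532.976) = -0.122.
Since η < 0, this is an inferior good.

-0.122 (inferior good)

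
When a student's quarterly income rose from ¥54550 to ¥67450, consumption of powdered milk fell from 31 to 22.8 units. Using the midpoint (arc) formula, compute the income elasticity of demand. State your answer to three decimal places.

-1.441

ΔQ = 22.8 − 31 = -8.2; midpoint Q̄ = (31 + 22.8)/2 = 26.9.
ΔI = 67450 − 54550 = 12900; midpoint Ī = (54550 + 67450)/2 = 61000.
η = (ΔQ/Q̄) ÷ (ΔI/Ī) = (-8.2/26.9) ÷ (12900/61000) = -1.441.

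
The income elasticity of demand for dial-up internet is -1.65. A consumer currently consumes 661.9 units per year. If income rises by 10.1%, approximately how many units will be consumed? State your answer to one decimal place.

%ΔQ ≈ η × %ΔI = -1.65 × 10.1% = -16.665%.
New Q ≈ 661.9 × (1 − 0.16665) = 551.6.

551.6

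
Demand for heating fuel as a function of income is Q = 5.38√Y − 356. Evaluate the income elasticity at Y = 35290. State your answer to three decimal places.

At Y = 35290: Q = 654.667.
dQ/dY = 5.38/(2√Y) = 0.0143195 at this income.
η = (dQ/dY)·(Y/Q) = 0.0143195 × (35290/654.667) = 0.772.

0.772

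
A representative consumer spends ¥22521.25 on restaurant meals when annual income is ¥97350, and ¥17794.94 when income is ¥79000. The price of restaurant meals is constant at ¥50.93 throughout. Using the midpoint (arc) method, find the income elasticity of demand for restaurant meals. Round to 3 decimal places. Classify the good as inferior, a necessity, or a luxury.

1.127 (luxury)

With a constant price, Q₁ = 22521.25/50.93 = 442.200 and Q₂ = 17794.94/50.93 = 349.400 (equivalently, work directly with expenditure since P cancels).
Midpoint %ΔQ = (17794.94 − 22521.25)/20158.10 = -0.23446; midpoint %ΔI = (79000 − 97350)/88175 = -0.20811.
η = -0.23446 / -0.20811 = 1.127.
η > 1 ⇒ luxury.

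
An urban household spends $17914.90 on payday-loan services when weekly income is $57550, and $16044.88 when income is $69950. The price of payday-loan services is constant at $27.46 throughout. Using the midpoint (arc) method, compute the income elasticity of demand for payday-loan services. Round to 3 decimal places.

With a constant price, Q₁ = 17914.90/27.46 = 652.400 and Q₂ = 16044.88/27.46 = 584.300 (equivalently, work directly with expenditure since P cancels).
Midpoint %ΔQ = (16044.88 − 17914.90)/16979.89 = -0.11013; midpoint %ΔI = (69950 − 57550)/63750 = 0.19451.
η = -0.11013 / 0.19451 = -0.566.

-0.566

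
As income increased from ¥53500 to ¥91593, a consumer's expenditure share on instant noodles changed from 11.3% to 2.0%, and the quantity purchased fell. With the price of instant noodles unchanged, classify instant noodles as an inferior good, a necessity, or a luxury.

Quantity demanded falls as income rises, so η < 0.

inferior good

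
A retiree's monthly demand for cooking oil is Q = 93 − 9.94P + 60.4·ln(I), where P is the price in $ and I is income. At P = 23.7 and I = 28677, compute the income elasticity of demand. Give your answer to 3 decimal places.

At P = 23.7, I = 28677: Q = 477.359.
Holding P constant, ∂Q/∂I = 60.4/I = 0.00210622.
η_I = (∂Q/∂I)·(I/Q) = 0.00210622 × (28677/477.359) = 0.127.

0.127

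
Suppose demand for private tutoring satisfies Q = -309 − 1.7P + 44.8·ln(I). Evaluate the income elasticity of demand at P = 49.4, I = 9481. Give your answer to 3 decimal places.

At P = 49.4, I = 9481: Q = 17.256.
Holding P constant, ∂Q/∂I = 44.8/I = 0.00472524.
η_I = (∂Q/∂I)·(I/Q) = 0.00472524 × (9481/17.256) = 2.596.

2.596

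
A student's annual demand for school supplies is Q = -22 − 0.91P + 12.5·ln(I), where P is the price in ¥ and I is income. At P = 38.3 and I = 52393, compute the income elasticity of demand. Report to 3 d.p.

At P = 38.3, I = 52393: Q = 78.979.
Holding P constant, ∂Q/∂I = 12.5/I = 0.000238581.
η_I = (∂Q/∂I)·(I/Q) = 0.000238581 × (52393/78.979) = 0.158.

0.158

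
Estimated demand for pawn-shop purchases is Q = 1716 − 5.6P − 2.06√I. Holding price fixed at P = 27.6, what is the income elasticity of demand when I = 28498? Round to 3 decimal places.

-0.143

At P = 27.6, I = 28498: Q = 1213.684.
Holding P constant, ∂Q/∂I = -2.06/(2√I) = -0.00610141.
η_I = (∂Q/∂I)·(I/Q) = -0.00610141 × (28498/1213.684) = -0.143.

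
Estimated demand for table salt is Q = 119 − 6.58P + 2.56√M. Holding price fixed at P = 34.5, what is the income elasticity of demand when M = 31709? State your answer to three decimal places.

0.655

At P = 34.5, M = 31709: Q = 347.850.
Holding P constant, ∂Q/∂M = 2.56/(2√M) = 0.00718818.
η_M = (∂Q/∂M)·(M/Q) = 0.00718818 × (31709/347.850) = 0.655.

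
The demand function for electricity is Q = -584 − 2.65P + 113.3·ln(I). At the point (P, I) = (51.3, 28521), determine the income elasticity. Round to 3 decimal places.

0.256

At P = 51.3, I = 28521: Q = 442.331.
Holding P constant, ∂Q/∂I = 113.3/I = 0.00397251.
η_I = (∂Q/∂I)·(I/Q) = 0.00397251 × (28521/442.331) = 0.256.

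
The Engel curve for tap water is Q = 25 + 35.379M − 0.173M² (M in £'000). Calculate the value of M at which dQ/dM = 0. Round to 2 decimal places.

dQ/dM = 35.379 − 0.346M.
The good is inferior where dQ/dM < 0. Setting dQ/dM = 0 gives M = 35.379 / 0.346 = 102.25.

102.25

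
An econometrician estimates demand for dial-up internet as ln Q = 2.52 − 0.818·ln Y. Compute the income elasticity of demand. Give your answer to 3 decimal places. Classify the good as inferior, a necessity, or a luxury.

-0.818 (inferior good)

In a log-linear demand, the coefficient on ln Y is the income elasticity.
So η = -0.818.
η < 0 ⇒ inferior good.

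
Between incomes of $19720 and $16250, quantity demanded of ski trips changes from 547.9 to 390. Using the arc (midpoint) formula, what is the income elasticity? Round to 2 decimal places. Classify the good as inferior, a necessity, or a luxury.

ΔQ = 390 − 547.9 = -157.9; midpoint Q̄ = (547.9 + 390)/2 = 468.95.
ΔI = 16250 − 19720 = -3470; midpoint Ī = (19720 + 16250)/2 = 17985.
η = (ΔQ/Q̄) ÷ (ΔI/Ī) = (-157.9/468.95) ÷ (-3470/17985) = 1.75.
η > 1 ⇒ luxury.

1.75 (luxury)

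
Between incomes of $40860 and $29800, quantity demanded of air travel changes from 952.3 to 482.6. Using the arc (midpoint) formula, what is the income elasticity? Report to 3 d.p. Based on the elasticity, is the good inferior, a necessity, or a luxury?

ΔQ = 482.6 − 952.3 = -469.7; midpoint Q̄ = (952.3 + 482.6)/2 = 717.45.
ΔI = 29800 − 40860 = -11060; midpoint Ī = (40860 + 29800)/2 = 35330.
η = (ΔQ/Q̄) ÷ (ΔI/Ī) = (-469.7/717.45) ÷ (-11060/35330) = 2.091.
η > 1 ⇒ luxury.

2.091 (luxury)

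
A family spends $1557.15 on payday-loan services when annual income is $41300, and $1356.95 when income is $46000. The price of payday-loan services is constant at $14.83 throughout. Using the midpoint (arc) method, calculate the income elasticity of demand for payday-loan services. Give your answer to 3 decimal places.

With a constant price, Q₁ = 1557.15/14.83 = 105.000 and Q₂ = 1356.95/14.83 = 91.500 (equivalently, work directly with expenditure since P cancels).
Midpoint %ΔQ = (1356.95 − 1557.15)/1457.05 = -0.13740; midpoint %ΔI = (46000 − 41300)/43650 = 0.10767.
η = -0.13740 / 0.10767 = -1.276.

-1.276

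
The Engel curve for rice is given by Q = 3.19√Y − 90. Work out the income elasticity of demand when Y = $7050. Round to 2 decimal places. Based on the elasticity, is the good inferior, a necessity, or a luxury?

0.75 (necessity)

At Y = 7050: Q = 177.846.
dQ/dY = 3.19/(2√Y) = 0.0189962 at this income.
η = (dQ/dY)·(Y/Q) = 0.0189962 × (7050/177.846) = 0.75.
Since 0 < η < 1, the good is a necessity.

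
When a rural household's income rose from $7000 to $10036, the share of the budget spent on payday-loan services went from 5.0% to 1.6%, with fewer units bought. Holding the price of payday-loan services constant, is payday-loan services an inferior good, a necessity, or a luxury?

inferior good

Quantity demanded falls as income rises, so η < 0.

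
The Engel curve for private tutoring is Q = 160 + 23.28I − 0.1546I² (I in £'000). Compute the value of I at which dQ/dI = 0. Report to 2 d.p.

dQ/dI = 23.28 − 0.3092I.
The good is inferior where dQ/dI < 0. Setting dQ/dI = 0 gives I = 23.28 / 0.3092 = 75.29.

75.29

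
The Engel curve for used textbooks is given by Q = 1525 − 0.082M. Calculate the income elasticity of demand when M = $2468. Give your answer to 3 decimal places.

At M = 2468: Q = 1322.624.
dQ/dM = −0.082.
η = (dQ/dM)·(M/Q) = -0.082 × (2468/1322.624) = -0.153.

-0.153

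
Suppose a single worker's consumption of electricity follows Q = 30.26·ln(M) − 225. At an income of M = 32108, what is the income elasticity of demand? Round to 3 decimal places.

0.340

At M = 32108: Q = 89.004.
dQ/dM = 30.26/M = 0.000942444 at this income.
η = (dQ/dM)·(M/Q) = 0.000942444 × (32108/89.004) = 0.340.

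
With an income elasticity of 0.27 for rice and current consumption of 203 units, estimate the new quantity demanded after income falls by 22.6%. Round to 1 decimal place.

%ΔQ ≈ η × %ΔI = 0.27 × (-22.6%) = -6.102%.
New Q ≈ 203 × (1 − 0.06102) = 190.6.

190.6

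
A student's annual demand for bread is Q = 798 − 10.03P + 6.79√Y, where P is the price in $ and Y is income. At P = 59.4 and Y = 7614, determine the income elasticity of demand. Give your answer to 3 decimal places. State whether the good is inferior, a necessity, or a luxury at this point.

At P = 59.4, Y = 7614: Q = 794.701.
Holding P constant, ∂Q/∂Y = 6.79/(2√Y) = 0.0389075.
η_Y = (∂Q/∂Y)·(Y/Q) = 0.0389075 × (7614/794.701) = 0.373.
Since 0 < η < 1, this is a necessity.

0.373 (necessity)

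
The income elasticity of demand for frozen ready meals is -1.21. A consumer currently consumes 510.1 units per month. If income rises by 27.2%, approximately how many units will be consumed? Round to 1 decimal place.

%ΔQ ≈ η × %ΔI = -1.21 × 27.2% = -32.912%.
New Q ≈ 510.1 × (1 − 0.32912) = 342.2.

342.2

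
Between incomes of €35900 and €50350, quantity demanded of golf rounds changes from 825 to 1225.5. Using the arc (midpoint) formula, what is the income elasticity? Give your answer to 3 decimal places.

ΔQ = 1225.5 − 825 = 400.5; midpoint Q̄ = (825 + 1225.5)/2 = 1025.25.
ΔI = 50350 − 35900 = 14450; midpoint Ī = (35900 + 50350)/2 = 43125.
η = (ΔQ/Q̄) ÷ (ΔI/Ī) = (400.5/1025.25) ÷ (14450/43125) = 1.166.

1.166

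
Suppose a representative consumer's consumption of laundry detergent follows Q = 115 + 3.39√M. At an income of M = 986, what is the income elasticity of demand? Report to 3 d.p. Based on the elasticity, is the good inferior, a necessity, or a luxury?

At M = 986: Q = 221.448.
dQ/dM = 3.39/(2√M) = 0.0539798 at this income.
η = (dQ/dM)·(M/Q) = 0.0539798 × (986/221.448) = 0.240.
Since 0 < η < 1, the good is a necessity.

0.240 (necessity)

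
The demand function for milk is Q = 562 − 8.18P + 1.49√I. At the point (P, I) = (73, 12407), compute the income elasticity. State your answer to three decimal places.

At P = 73, I = 12407: Q = 130.826.
Holding P constant, ∂Q/∂I = 1.49/(2√I) = 0.00668841.
η_I = (∂Q/∂I)·(I/Q) = 0.00668841 × (12407/130.826) = 0.634.

0.634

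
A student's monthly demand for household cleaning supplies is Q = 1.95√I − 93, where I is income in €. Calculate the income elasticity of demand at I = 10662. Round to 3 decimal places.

0.929

At I = 10662: Q = 108.351.
dQ/dI = 1.95/(2√I) = 0.00944246 at this income.
η = (dQ/dI)·(I/Q) = 0.00944246 × (10662/108.351) = 0.929.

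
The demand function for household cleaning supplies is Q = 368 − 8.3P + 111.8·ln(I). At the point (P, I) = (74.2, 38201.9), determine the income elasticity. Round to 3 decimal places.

0.120

At P = 74.2, I = 38201.9: Q = 931.702.
Holding P constant, ∂Q/∂I = 111.8/I = 0.00292656.
η_I = (∂Q/∂I)·(I/Q) = 0.00292656 × (38201.9/931.702) = 0.120.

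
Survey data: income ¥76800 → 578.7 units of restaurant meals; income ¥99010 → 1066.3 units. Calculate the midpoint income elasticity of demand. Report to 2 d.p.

ΔQ = 1066.3 − 578.7 = 487.6; midpoint Q̄ = (578.7 + 1066.3)/2 = 822.5.
ΔI = 99010 − 76800 = 22210; midpoint Ī = (76800 + 99010)/2 = 87905.
η = (ΔQ/Q̄) ÷ (ΔI/Ī) = (487.6/822.5) ÷ (22210/87905) = 2.35.

2.35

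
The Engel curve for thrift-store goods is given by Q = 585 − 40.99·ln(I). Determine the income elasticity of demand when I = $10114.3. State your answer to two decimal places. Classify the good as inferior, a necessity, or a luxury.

At I = 10114.3: Q = 207.002.
dQ/dI = -40.99/I = -0.00405268 at this income.
η = (dQ/dI)·(I/Q) = -0.00405268 × (10114.3/207.002) = -0.20.
Since η < 0, the good is an inferior good.

-0.20 (inferior good)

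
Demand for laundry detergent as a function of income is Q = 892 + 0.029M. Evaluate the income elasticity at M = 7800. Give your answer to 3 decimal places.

At M = 7800: Q = 1118.200.
dQ/dM = 0.029.
η = (dQ/dM)·(M/Q) = 0.029 × (7800/1118.200) = 0.202.

0.202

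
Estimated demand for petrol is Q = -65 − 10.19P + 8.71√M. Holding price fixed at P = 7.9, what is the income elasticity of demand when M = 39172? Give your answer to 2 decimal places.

0.55

At P = 7.9, M = 39172: Q = 1578.375.
Holding P constant, ∂Q/∂M = 8.71/(2√M) = 0.0220039.
η_M = (∂Q/∂M)·(M/Q) = 0.0220039 × (39172/1578.375) = 0.55.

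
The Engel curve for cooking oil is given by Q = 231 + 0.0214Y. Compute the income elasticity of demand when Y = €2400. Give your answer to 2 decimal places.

0.18

At Y = 2400: Q = 282.360.
dQ/dY = 0.0214.
η = (dQ/dY)·(Y/Q) = 0.0214 × (2400/282.360) = 0.18.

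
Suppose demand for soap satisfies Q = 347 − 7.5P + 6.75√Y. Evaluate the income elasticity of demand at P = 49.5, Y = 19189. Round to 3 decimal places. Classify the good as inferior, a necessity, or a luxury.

At P = 49.5, Y = 19189: Q = 910.789.
Holding P constant, ∂Q/∂Y = 6.75/(2√Y) = 0.0243639.
η_Y = (∂Q/∂Y)·(Y/Q) = 0.0243639 × (19189/910.789) = 0.513.
Since 0 < η < 1, this is a necessity.

0.513 (necessity)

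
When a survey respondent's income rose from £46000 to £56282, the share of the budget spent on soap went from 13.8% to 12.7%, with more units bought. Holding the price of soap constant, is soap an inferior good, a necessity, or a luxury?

Quantity rises but the budget share falls as income rises, so 0 < η < 1.

necessity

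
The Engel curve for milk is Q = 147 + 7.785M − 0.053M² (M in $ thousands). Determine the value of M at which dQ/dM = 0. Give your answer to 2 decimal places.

73.44

dQ/dM = 7.785 − 0.106M.
The good is inferior where dQ/dM < 0. Setting dQ/dM = 0 gives M = 7.785 / 0.106 = 73.44.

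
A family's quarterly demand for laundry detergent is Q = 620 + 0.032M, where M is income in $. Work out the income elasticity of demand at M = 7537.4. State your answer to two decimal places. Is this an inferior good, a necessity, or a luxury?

0.28 (necessity)

At M = 7537.4: Q = 861.197.
dQ/dM = 0.032.
η = (dQ/dM)·(M/Q) = 0.032 × (7537.4/861.197) = 0.28.
Since 0 < η < 1, the good is a necessity.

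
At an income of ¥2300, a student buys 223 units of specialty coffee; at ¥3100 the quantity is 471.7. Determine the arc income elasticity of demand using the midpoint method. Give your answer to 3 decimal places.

2.416

ΔQ = 471.7 − 223 = 248.7; midpoint Q̄ = (223 + 471.7)/2 = 347.35.
ΔI = 3100 − 2300 = 800; midpoint Ī = (2300 + 3100)/2 = 2700.
η = (ΔQ/Q̄) ÷ (ΔI/Ī) = (248.7/347.35) ÷ (800/2700) = 2.416.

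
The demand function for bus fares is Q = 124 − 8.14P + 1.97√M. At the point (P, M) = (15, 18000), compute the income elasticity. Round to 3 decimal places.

At P = 15, M = 18000: Q = 266.203.
Holding P constant, ∂Q/∂M = 1.97/(2√M) = 0.00734176.
η_M = (∂Q/∂M)·(M/Q) = 0.00734176 × (18000/266.203) = 0.496.

0.496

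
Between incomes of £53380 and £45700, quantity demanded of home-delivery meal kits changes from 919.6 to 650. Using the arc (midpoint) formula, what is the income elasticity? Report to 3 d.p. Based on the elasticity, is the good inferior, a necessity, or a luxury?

ΔQ = 650 − 919.6 = -269.6; midpoint Q̄ = (919.6 + 650)/2 = 784.8.
ΔI = 45700 − 53380 = -7680; midpoint Ī = (53380 + 45700)/2 = 49540.
η = (ΔQ/Q̄) ÷ (ΔI/Ī) = (-269.6/784.8) ÷ (-7680/49540) = 2.216.
η > 1 ⇒ luxury.

2.216 (luxury)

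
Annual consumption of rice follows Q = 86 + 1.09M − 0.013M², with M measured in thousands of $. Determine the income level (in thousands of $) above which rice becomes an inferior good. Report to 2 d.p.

dQ/dM = 1.09 − 0.026M.
The good is inferior where dQ/dM < 0. Setting dQ/dM = 0 gives M = 1.09 / 0.026 = 41.92.

41.92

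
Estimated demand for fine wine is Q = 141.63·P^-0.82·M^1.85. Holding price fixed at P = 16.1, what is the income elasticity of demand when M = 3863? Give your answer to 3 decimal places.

1.850

For a multiplicative demand Q = A·P^α·M^β, the income elasticity is β everywhere.
Here β = 1.85, so η = 1.850.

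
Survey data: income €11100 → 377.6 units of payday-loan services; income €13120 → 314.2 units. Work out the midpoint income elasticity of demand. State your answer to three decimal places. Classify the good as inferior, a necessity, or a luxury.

ΔQ = 314.2 − 377.6 = -63.4; midpoint Q̄ = (377.6 + 314.2)/2 = 345.9.
ΔI = 13120 − 11100 = 2020; midpoint Ī = (11100 + 13120)/2 = 12110.
η = (ΔQ/Q̄) ÷ (ΔI/Ī) = (-63.4/345.9) ÷ (2020/12110) = -1.099.
η < 0 ⇒ inferior good.

-1.099 (inferior good)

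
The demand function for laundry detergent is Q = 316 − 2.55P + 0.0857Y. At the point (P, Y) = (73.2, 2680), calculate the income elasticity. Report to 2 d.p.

At P = 73.2, Y = 2680: Q = 359.016.
Holding P constant, ∂Q/∂Y = 0.0857.
η_Y = (∂Q/∂Y)·(Y/Q) = 0.0857 × (2680/359.016) = 0.64.

0.64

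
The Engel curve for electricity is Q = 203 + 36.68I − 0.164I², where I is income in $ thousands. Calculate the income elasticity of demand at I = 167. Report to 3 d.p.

At I = 167: Q = 1754.7640.
dQ/dI = 36.68 − 0.328I = -18.09600.
η = (dQ/dI)·(I/Q) = -18.09600 × (167/1754.7640) = -1.722.

-1.722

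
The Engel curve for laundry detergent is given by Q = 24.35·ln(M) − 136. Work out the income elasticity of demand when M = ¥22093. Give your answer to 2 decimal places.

0.23

At M = 22093: Q = 107.573.
dQ/dM = 24.35/M = 0.00110216 at this income.
η = (dQ/dM)·(M/Q) = 0.00110216 × (22093/107.573) = 0.23.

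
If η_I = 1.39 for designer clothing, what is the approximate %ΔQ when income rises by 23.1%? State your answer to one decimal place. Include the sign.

32.1%

%ΔQ ≈ η × %ΔI = 1.39 × 23.1% = 32.1%.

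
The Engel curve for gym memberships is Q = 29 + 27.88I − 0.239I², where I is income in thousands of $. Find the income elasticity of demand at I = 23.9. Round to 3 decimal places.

At I = 23.9: Q = 558.8128.
dQ/dI = 27.88 − 0.478I = 16.45580.
η = (dQ/dI)·(I/Q) = 16.45580 × (23.9/558.8128) = 0.704.

0.704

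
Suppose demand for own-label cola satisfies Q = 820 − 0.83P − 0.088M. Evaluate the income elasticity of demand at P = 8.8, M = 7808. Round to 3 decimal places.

At P = 8.8, M = 7808: Q = 125.592.
Holding P constant, ∂Q/∂M = −0.088.
η_M = (∂Q/∂M)·(M/Q) = -0.088 × (7808/125.592) = -5.471.

-5.471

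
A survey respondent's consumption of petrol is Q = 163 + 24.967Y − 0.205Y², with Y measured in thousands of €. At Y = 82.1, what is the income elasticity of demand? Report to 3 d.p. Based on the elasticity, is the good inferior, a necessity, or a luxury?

At Y = 82.1: Q = 831.0066.
dQ/dY = 24.967 − 0.41Y = -8.69400.
η = (dQ/dY)·(Y/Q) = -8.69400 × (82.1/831.0066) = -0.859.
η < 0 ⇒ inferior good.

-0.859 (inferior good)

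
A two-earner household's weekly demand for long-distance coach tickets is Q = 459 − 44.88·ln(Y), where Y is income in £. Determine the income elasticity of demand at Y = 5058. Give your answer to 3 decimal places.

-0.589

At Y = 5058: Q = 76.231.
dQ/dY = -44.88/Y = -0.00887307 at this income.
η = (dQ/dY)·(Y/Q) = -0.00887307 × (5058/76.231) = -0.589.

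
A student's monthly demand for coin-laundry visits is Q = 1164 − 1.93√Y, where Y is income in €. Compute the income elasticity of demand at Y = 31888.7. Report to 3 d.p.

At Y = 31888.7: Q = 819.352.
dQ/dY = -1.93/(2√Y) = -0.00540392 at this income.
η = (dQ/dY)·(Y/Q) = -0.00540392 × (31888.7/819.352) = -0.210.

-0.210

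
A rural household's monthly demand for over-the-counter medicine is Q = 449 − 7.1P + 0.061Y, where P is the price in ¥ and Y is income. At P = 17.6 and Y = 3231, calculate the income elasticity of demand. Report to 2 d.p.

0.38

At P = 17.6, Y = 3231: Q = 521.131.
Holding P constant, ∂Q/∂Y = 0.061.
η_Y = (∂Q/∂Y)·(Y/Q) = 0.061 × (3231/521.131) = 0.38.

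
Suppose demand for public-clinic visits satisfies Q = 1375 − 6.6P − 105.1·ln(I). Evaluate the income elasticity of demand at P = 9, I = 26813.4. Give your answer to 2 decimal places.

At P = 9, I = 26813.4: Q = 243.931.
Holding P constant, ∂Q/∂I = -105.1/I = -0.00391968.
η_I = (∂Q/∂I)·(I/Q) = -0.00391968 × (26813.4/243.931) = -0.43.

-0.43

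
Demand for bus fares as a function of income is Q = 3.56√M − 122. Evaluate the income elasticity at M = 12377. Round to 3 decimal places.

At M = 12377: Q = 274.057.
dQ/dM = 3.56/(2√M) = 0.0159997 at this income.
η = (dQ/dM)·(M/Q) = 0.0159997 × (12377/274.057) = 0.723.

0.723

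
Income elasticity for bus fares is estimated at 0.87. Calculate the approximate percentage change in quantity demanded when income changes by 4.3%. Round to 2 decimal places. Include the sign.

%ΔQ ≈ η × %ΔI = 0.87 × 4.3% = 3.74%.

3.74%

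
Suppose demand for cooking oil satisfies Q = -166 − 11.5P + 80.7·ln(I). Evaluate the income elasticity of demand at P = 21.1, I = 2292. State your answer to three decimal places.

0.374

At P = 21.1, I = 2292: Q = 215.740.
Holding P constant, ∂Q/∂I = 80.7/I = 0.0352094.
η_I = (∂Q/∂I)·(I/Q) = 0.0352094 × (2292/215.740) = 0.374.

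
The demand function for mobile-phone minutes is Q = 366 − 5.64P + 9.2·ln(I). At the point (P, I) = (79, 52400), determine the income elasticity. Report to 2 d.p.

0.45

At P = 79, I = 52400: Q = 20.413.
Holding P constant, ∂Q/∂I = 9.2/I = 0.000175573.
η_I = (∂Q/∂I)·(I/Q) = 0.000175573 × (52400/20.413) = 0.45.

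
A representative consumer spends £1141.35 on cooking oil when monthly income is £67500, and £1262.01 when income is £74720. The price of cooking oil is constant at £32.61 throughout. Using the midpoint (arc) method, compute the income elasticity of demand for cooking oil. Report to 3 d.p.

0.989

With a constant price, Q₁ = 1141.35/32.61 = 35.000 and Q₂ = 1262.01/32.61 = 38.700 (equivalently, work directly with expenditure since P cancels).
Midpoint %ΔQ = (1262.01 − 1141.35)/1201.68 = 0.10041; midpoint %ΔI = (74720 − 67500)/71110 = 0.10153.
η = 0.10041 / 0.10153 = 0.989.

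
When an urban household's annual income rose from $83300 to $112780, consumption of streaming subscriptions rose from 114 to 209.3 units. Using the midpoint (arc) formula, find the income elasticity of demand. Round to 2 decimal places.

ΔQ = 209.3 − 114 = 95.3; midpoint Q̄ = (114 + 209.3)/2 = 161.65.
ΔI = 112780 − 83300 = 29480; midpoint Ī = (83300 + 112780)/2 = 98040.
η = (ΔQ/Q̄) ÷ (ΔI/Ī) = (95.3/161.65) ÷ (29480/98040) = 1.96.

1.96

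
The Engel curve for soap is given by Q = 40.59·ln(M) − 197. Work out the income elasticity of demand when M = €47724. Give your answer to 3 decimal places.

0.169

At M = 47724: Q = 240.284.
dQ/dM = 40.59/M = 0.000850515 at this income.
η = (dQ/dM)·(M/Q) = 0.000850515 × (47724/240.284) = 0.169.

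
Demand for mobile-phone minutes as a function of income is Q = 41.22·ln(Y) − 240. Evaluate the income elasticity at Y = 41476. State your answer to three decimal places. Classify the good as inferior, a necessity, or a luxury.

0.208 (necessity)

At Y = 41476: Q = 198.287.
dQ/dY = 41.22/Y = 0.000993828 at this income.
η = (dQ/dY)·(Y/Q) = 0.000993828 × (41476/198.287) = 0.208.
Since 0 < η < 1, the good is a necessity.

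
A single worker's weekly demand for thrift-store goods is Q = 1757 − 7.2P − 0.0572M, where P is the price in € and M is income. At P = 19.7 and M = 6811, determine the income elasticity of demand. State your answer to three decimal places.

-0.318

At P = 19.7, M = 6811: Q = 1225.571.
Holding P constant, ∂Q/∂M = −0.0572.
η_M = (∂Q/∂M)·(M/Q) = -0.0572 × (6811/1225.571) = -0.318.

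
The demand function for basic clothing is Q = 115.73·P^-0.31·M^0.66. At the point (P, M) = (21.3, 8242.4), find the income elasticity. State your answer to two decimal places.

For a multiplicative demand Q = A·P^α·M^β, the income elasticity is β everywhere.
Here β = 0.66, so η = 0.66.

0.66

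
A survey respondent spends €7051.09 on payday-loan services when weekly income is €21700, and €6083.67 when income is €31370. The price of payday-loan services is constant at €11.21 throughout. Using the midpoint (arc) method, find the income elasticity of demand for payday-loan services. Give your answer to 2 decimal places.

-0.40

With a constant price, Q₁ = 7051.09/11.21 = 629.000 and Q₂ = 6083.67/11.21 = 542.700 (equivalently, work directly with expenditure since P cancels).
Midpoint %ΔQ = (6083.67 − 7051.09)/6567.38 = -0.14731; midpoint %ΔI = (31370 − 21700)/26535 = 0.36442.
η = -0.14731 / 0.36442 = -0.40.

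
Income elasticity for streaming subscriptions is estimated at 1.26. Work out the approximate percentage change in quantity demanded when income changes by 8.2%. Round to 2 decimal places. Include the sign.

10.33%

%ΔQ ≈ η × %ΔI = 1.26 × 8.2% = 10.33%.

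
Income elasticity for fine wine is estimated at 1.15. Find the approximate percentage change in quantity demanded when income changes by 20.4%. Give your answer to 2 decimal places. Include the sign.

23.46%

%ΔQ ≈ η × %ΔI = 1.15 × 20.4% = 23.46%.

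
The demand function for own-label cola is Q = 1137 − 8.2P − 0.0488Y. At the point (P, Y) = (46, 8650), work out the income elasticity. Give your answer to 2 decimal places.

-1.25

At P = 46, Y = 8650: Q = 337.680.
Holding P constant, ∂Q/∂Y = −0.0488.
η_Y = (∂Q/∂Y)·(Y/Q) = -0.0488 × (8650/337.680) = -1.25.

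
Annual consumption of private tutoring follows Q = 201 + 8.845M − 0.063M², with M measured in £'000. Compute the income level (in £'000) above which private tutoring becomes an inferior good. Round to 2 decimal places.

70.20

dQ/dM = 8.845 − 0.126M.
The good is inferior where dQ/dM < 0. Setting dQ/dM = 0 gives M = 8.845 / 0.126 = 70.20.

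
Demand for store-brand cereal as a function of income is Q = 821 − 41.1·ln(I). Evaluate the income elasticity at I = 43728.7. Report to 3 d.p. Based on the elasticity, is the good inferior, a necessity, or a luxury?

At I = 43728.7: Q = 381.815.
dQ/dI = -41.1/I = -0.000939886 at this income.
η = (dQ/dI)·(I/Q) = -0.000939886 × (43728.7/381.815) = -0.108.
Since η < 0, the good is an inferior good.

-0.108 (inferior good)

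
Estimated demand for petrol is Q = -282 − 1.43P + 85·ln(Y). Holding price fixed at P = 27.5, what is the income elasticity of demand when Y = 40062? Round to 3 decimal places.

0.147

At P = 27.5, Y = 40062: Q = 579.521.
Holding P constant, ∂Q/∂Y = 85/Y = 0.00212171.
η_Y = (∂Q/∂Y)·(Y/Q) = 0.00212171 × (40062/579.521) = 0.147.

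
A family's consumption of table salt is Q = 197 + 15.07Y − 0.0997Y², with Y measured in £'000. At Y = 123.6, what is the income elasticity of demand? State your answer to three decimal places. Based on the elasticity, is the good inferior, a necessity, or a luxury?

At Y = 123.6: Q = 536.5391.
dQ/dY = 15.07 − 0.1994Y = -9.57584.
η = (dQ/dY)·(Y/Q) = -9.57584 × (123.6/536.5391) = -2.206.
η < 0 ⇒ inferior good.

-2.206 (inferior good)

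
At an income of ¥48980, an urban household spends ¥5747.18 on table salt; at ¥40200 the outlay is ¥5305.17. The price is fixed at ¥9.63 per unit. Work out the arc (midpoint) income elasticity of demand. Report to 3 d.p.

0.406

With a constant price, Q₁ = 5747.18/9.63 = 596.800 and Q₂ = 5305.17/9.63 = 550.900 (equivalently, work directly with expenditure since P cancels).
Midpoint %ΔQ = (5305.17 − 5747.18)/5526.18 = -0.07998; midpoint %ΔI = (40200 − 48980)/44590 = -0.19691.
η = -0.07998 / -0.19691 = 0.406.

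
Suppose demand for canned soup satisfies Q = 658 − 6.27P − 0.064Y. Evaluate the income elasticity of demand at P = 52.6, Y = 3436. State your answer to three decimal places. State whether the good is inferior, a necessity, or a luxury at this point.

-2.031 (inferior good)

At P = 52.6, Y = 3436: Q = 108.294.
Holding P constant, ∂Q/∂Y = −0.064.
η_Y = (∂Q/∂Y)·(Y/Q) = -0.064 × (3436/108.294) = -2.031.
Since η < 0, this is an inferior good.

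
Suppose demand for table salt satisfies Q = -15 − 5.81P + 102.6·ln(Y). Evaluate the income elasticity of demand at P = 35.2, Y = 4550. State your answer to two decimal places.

0.16

At P = 35.2, Y = 4550: Q = 644.676.
Holding P constant, ∂Q/∂Y = 102.6/Y = 0.0225495.
η_Y = (∂Q/∂Y)·(Y/Q) = 0.0225495 × (4550/644.676) = 0.16.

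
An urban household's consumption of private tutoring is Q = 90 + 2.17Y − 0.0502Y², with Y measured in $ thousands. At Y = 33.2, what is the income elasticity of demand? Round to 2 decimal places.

-0.36

At Y = 33.2: Q = 106.7116.
dQ/dY = 2.17 − 0.1004Y = -1.16328.
η = (dQ/dY)·(Y/Q) = -1.16328 × (33.2/106.7116) = -0.36.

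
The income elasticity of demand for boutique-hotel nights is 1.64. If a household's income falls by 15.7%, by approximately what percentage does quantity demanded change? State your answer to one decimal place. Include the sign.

%ΔQ ≈ η × %ΔI = 1.64 × (-15.7%) = -25.7%.

-25.7%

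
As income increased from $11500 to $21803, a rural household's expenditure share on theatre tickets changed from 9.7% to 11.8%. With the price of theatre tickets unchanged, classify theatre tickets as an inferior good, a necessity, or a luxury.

The budget share rises as income rises, so η > 1.

luxury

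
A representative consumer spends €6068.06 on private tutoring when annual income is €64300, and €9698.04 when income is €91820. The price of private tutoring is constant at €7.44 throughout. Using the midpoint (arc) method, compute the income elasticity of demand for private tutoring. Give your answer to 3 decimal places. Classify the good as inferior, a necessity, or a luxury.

With a constant price, Q₁ = 6068.06/7.44 = 815.599 and Q₂ = 9698.04/7.44 = 1303.500 (equivalently, work directly with expenditure since P cancels).
Midpoint %ΔQ = (9698.04 − 6068.06)/7883.05 = 0.46048; midpoint %ΔI = (91820 − 64300)/78060 = 0.35255.
η = 0.46048 / 0.35255 = 1.306.
η > 1 ⇒ luxury.

1.306 (luxury)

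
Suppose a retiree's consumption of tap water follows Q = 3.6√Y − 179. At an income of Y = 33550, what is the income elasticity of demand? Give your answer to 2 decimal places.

At Y = 33550: Q = 480.400.
dQ/dY = 3.6/(2√Y) = 0.00982712 at this income.
η = (dQ/dY)·(Y/Q) = 0.00982712 × (33550/480.400) = 0.69.

0.69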